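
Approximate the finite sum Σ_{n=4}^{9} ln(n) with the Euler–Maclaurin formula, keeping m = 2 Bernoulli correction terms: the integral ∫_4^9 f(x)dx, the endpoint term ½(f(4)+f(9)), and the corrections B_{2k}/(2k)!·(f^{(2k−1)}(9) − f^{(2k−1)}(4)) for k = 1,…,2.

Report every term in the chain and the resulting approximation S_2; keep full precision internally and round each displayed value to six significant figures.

The integral term ∫_4^9 ln(x) dx = 9.22984.
Endpoint term: (f(4) + f(9))/2 = (1.38629 + 2.19722)/2 = 1.79176.
So far: 11.0216.
Order-1 term: 1/12 · (0.111111 − 0.250000) = -0.0115741.
Partial sum through k=1: 11.0100.
Order-2 term: −1/720 · (0.00274348 − 0.0312500) = 3.95924e-05.

S_2 ≈ 11.0101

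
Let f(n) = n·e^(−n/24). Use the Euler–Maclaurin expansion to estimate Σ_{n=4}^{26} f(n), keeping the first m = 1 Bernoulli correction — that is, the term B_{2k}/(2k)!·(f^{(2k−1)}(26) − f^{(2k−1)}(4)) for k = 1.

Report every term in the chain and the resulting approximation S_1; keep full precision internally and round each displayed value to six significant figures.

S_1 ≈ 168.709

Integral: ∫_4^26 x·e^(−x/24) dx = 162.677.
½[f(4) + f(26)] = ½[3.38593 + 8.80010] = 6.09301.
So far: 168.770.
Correction k=1: B_{2}/2! · (f^{(1)}(26) − f^{(1)}(4)) = 1/12 · (-0.0282055 − 0.705401) = -0.0611339.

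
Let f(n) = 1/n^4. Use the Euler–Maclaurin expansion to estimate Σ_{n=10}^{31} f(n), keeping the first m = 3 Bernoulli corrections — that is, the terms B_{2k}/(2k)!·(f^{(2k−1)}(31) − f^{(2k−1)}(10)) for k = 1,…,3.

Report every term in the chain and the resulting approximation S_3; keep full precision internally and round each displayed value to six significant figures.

The integral term ∫_10^31 1/x^4 dx = 0.000322144.
Endpoint term: (f(10) + f(31))/2 = (0.000100000 + 1.08281e-06)/2 = 5.05414e-05.
So far: 0.000372686.
k=1: B_{2}/(2)! × [f^{(1)}(31) − f^{(1)}(10)] = 1/12 × (-1.39718e-07 − (-4.00000e-05)) = 3.32169e-06.
After k=1: 0.000376007.
k=2: B_{4}/(4)! × [f^{(3)}(31) − f^{(3)}(10)] = −1/720 × (-4.36164e-09 − (-1.20000e-05)) = -1.66606e-08.
After k=2: 0.000375991.
k=3: B_{6}/(6)! × [f^{(5)}(31) − f^{(5)}(10)] = 1/30240 × (-2.54164e-10 − (-6.72000e-06)) = 2.22214e-10.

S_3 ≈ 0.000375991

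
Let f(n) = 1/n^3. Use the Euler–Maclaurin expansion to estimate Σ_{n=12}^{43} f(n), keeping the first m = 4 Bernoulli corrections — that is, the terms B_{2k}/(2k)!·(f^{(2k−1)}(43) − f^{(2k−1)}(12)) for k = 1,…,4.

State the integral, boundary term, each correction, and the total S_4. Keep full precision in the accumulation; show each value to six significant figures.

Integral: ∫_12^43 1/x^3 dx = 0.00320181.
Endpoint term: (f(12) + f(43))/2 = (0.000578704 + 1.25775e-05)/2 = 0.000295641.
Integral + boundary = 0.00349745.
k=1: B_{2}/(2)! × [f^{(1)}(43) − f^{(1)}(12)] = 1/12 × (-8.77501e-07 − (-0.000144676)) = 1.19832e-05.
Running total after k=1: 0.00350943.
k=2: B_{4}/(4)! × [f^{(3)}(43) − f^{(3)}(12)] = −1/720 × (-9.49162e-09 − (-2.00939e-05)) = -2.78950e-08.
Running total after k=2: 0.00350940.
k=3: B_{6}/(6)! × [f^{(5)}(43) − f^{(5)}(12)] = 1/30240 × (-2.15602e-10 − (-5.86071e-06)) = 1.93800e-10.
Running total after k=3: 0.00350940.
k=4: B_{8}/(8)! × [f^{(7)}(43) − f^{(7)}(12)] = −1/1209600 × (-8.39554e-12 − (-2.93036e-06)) = -2.42258e-12.

S_4 ≈ 0.00350940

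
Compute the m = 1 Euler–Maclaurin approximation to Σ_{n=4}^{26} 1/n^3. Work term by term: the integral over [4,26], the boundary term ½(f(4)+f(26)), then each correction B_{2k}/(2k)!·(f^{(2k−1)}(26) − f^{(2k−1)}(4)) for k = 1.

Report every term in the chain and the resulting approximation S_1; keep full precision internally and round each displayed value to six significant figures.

S_1 ≈ 0.0393273

The integral term ∫_4^26 1/x^3 dx = 0.0305104.
½[f(4) + f(26)] = ½[0.0156250 + 5.68958e-05] = 0.00784095.
Integral + boundary = 0.0383513.
k=1: B_{2}/(2)! × [f^{(1)}(26) − f^{(1)}(4)] = 1/12 × (-6.56490e-06 − (-0.0117188)) = 0.000976015.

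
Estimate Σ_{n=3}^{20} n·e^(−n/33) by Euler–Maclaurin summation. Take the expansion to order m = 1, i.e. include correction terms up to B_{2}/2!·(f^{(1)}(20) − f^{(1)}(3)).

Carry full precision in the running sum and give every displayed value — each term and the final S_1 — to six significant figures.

∫_3^20 x·e^(−x/33) dx evaluates to 130.692.
Boundary: ½(f(3) + f(20)) = ½(2.73930 + 10.9099) = 6.82461.
Running total after boundary: 137.517.
Order-1 term: 1/12 · (0.214892 − 0.830092) = -0.0512666.

S_1 ≈ 137.465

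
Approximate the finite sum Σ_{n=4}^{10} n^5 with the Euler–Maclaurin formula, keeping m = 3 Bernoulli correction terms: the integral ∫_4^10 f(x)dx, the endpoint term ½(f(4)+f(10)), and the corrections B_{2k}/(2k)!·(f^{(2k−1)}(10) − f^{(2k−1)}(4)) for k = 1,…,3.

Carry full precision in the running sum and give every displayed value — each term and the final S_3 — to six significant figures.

The integral term ∫_4^10 x^5 dx = 165984.
Boundary: ½(f(4) + f(10)) = ½(1024.00 + 100000) = 50512.0.
Integral + boundary = 216496.
Correction k=1: B_{2}/2! · (f^{(1)}(10) − f^{(1)}(4)) = 1/12 · (50000.0 − 1280.00) = 4060.00.
Running total after k=1: 220556.
Correction k=2: B_{4}/4! · (f^{(3)}(10) − f^{(3)}(4)) = −1/720 · (6000.00 − 960.000) = -7.00000.
Running total after k=2: 220549.
Correction k=3: B_{6}/6! · (f^{(5)}(10) − f^{(5)}(4)) = 1/30240 · (120.000 − 120.000) = 0.00000.

S_3 ≈ 220549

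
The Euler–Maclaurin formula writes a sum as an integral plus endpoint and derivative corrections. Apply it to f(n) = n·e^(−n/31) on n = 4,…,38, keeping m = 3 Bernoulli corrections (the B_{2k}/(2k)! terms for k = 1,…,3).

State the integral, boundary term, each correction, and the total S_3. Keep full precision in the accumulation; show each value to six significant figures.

∫_4^38 x·e^(−x/31) dx evaluates to 325.815.
½[f(4) + f(38)] = ½[3.51578 + 11.1538] = 7.33479.
Running total after boundary: 333.150.
k=1: B_{2}/(2)! × [f^{(1)}(38) − f^{(1)}(4)] = 1/12 × (-0.0662789 − 0.765533) = -0.0693177.
Partial sum through k=1: 333.080.
k=2: B_{4}/(4)! × [f^{(3)}(38) − f^{(3)}(4)] = −1/720 × (0.000541897 − 0.00262583) = 2.89435e-06.
Partial sum through k=2: 333.080.
k=3: B_{6}/(6)! × [f^{(5)}(38) − f^{(5)}(4)] = 1/30240 × (1.19954e-06 − 4.63586e-06) = -1.13635e-10.

S_3 ≈ 333.080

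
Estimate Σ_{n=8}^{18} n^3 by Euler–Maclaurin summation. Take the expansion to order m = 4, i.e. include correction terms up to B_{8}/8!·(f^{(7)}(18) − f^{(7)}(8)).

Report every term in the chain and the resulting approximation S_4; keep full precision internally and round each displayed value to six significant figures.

Integral: ∫_8^18 x^3 dx = 25220.0.
Endpoint term: (f(8) + f(18))/2 = (512.000 + 5832.00)/2 = 3172.00.
Integral + boundary = 28392.0.
Correction k=1: B_{2}/2! · (f^{(1)}(18) − f^{(1)}(8)) = 1/12 · (972.000 − 192.000) = 65.0000.
After k=1: 28457.0.
Correction k=2: B_{4}/4! · (f^{(3)}(18) − f^{(3)}(8)) = −1/720 · (6.00000 − 6.00000) = 0.00000.
After k=2: 28457.0.
Correction k=3: B_{6}/6! · (f^{(5)}(18) − f^{(5)}(8)) = 1/30240 · (0.00000 − 0.00000) = 0.00000.
After k=3: 28457.0.
Correction k=4: B_{8}/8! · (f^{(7)}(18) − f^{(7)}(8)) = −1/1209600 · (0.00000 − 0.00000) = 0.00000.

S_4 ≈ 28457.0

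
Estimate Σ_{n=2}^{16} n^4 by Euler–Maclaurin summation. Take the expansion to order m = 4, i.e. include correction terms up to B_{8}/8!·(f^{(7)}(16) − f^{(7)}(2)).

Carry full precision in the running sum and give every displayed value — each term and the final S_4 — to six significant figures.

The integral term ∫_2^16 x^4 dx = 209709.
½[f(2) + f(16)] = ½[16.0000 + 65536.0] = 32776.0.
So far: 242485.
Correction k=1: B_{2}/2! · (f^{(1)}(16) − f^{(1)}(2)) = 1/12 · (16384.0 − 32.0000) = 1362.67.
Running total after k=1: 243847.
Correction k=2: B_{4}/4! · (f^{(3)}(16) − f^{(3)}(2)) = −1/720 · (384.000 − 48.0000) = -0.466667.
Running total after k=2: 243847.
Correction k=3: B_{6}/6! · (f^{(5)}(16) − f^{(5)}(2)) = 1/30240 · (0.00000 − 0.00000) = 0.00000.
Running total after k=3: 243847.
Correction k=4: B_{8}/8! · (f^{(7)}(16) − f^{(7)}(2)) = −1/1209600 · (0.00000 − 0.00000) = 0.00000.

S_4 ≈ 243847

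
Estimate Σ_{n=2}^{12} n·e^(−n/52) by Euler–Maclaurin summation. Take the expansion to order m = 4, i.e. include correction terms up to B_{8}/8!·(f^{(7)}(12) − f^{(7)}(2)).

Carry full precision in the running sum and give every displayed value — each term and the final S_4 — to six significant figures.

S_4 ≈ 65.5755

∫_2^12 x·e^(−x/52) dx evaluates to 59.8759.
Boundary: ½(f(2) + f(12)) = ½(1.92454 + 9.52707) = 5.72580.
Integral + boundary = 65.6017.
Order-1 term: 1/12 · (0.610710 − 0.925258) = -0.0262124.
Partial sum through k=1: 65.5755.
Order-2 term: −1/720 · (0.000813075 − 0.00105392) = 3.34505e-07.
Partial sum through k=2: 65.5755.
Order-3 term: 1/30240 · (5.17861e-07 − 6.52979e-07) = -4.46820e-12.
Partial sum through k=3: 65.5755.
Order-4 term: −1/1209600 · (2.71830e-10 − 3.38830e-10) = 5.53900e-17.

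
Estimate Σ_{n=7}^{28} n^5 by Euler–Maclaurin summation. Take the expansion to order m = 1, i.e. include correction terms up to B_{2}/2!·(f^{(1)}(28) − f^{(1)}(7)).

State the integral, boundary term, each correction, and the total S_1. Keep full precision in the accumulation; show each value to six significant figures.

S_1 ≈ 8.91641e+07

The integral term ∫_7^28 x^5 dx = 8.02954e+07.
Endpoint term: (f(7) + f(28))/2 = (16807.0 + 1.72104e+07)/2 = 8.61359e+06.
Running total after boundary: 8.89090e+07.
k=1: B_{2}/(2)! × [f^{(1)}(28) − f^{(1)}(7)] = 1/12 × (3.07328e+06 − 12005.0) = 255106.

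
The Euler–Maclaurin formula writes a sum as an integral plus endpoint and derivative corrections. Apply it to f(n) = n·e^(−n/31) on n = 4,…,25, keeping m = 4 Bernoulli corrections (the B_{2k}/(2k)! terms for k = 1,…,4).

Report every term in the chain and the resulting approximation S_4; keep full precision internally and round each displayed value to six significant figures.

The integral term ∫_4^25 x·e^(−x/31) dx = 178.637.
½[f(4) + f(25)] = ½[3.51578 + 11.1610] = 7.33838.
So far: 185.976.
Correction k=1: B_{2}/2! · (f^{(1)}(25) − f^{(1)}(4)) = 1/12 · (0.0864076 − 0.765533) = -0.0565938.
After k=1: 185.919.
Correction k=2: B_{4}/4! · (f^{(3)}(25) − f^{(3)}(4)) = −1/720 · (0.00101903 − 0.00262583) = 2.23167e-06.
After k=2: 185.919.
Correction k=3: B_{6}/6! · (f^{(5)}(25) − f^{(5)}(4)) = 1/30240 · (2.02720e-06 − 4.63586e-06) = -8.62651e-11.
After k=3: 185.919.
Correction k=4: B_{8}/8! · (f^{(7)}(25) − f^{(7)}(4)) = −1/1209600 · (3.11553e-09 − 6.80471e-09) = 3.04992e-15.

S_4 ≈ 185.919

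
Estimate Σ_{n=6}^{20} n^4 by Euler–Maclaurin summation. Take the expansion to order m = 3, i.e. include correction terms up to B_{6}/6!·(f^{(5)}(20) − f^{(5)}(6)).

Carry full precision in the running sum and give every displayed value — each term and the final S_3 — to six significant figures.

S_3 ≈ 721687

Integral: ∫_6^20 x^4 dx = 638445.
Endpoint term: (f(6) + f(20))/2 = (1296.00 + 160000)/2 = 80648.0.
Integral + boundary = 719093.
Order-1 term: 1/12 · (32000.0 − 864.000) = 2594.67.
After k=1: 721687.
Order-2 term: −1/720 · (480.000 − 144.000) = -0.466667.
After k=2: 721687.
Order-3 term: 1/30240 · (0.00000 − 0.00000) = 0.00000.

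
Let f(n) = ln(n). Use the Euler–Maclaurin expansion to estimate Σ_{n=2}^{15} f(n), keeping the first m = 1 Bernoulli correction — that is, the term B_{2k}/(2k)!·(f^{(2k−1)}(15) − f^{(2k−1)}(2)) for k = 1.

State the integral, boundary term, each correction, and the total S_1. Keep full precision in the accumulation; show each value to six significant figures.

S_1 ≈ 27.8989

Integral: ∫_2^15 ln(x) dx = 26.2345.
½[f(2) + f(15)] = ½[0.693147 + 2.70805] = 1.70060.
Running total after boundary: 27.9351.
k=1: B_{2}/(2)! × [f^{(1)}(15) − f^{(1)}(2)] = 1/12 × (0.0666667 − 0.500000) = -0.0361111.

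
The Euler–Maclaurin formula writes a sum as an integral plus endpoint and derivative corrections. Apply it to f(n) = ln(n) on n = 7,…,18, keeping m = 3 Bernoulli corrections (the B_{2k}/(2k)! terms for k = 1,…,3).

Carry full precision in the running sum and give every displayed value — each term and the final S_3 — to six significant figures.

S_3 ≈ 29.8162

∫_7^18 ln(x) dx evaluates to 27.4053.
Endpoint term: (f(7) + f(18))/2 = (1.94591 + 2.89037)/2 = 2.41814.
Running total after boundary: 29.8235.
Order-1 term: 1/12 · (0.0555556 − 0.142857) = -0.00727513.
Running total after k=1: 29.8162.
Order-2 term: −1/720 · (0.000342936 − 0.00583090) = 7.62218e-06.
Running total after k=2: 29.8162.
Order-3 term: 1/30240 · (1.27013e-05 − 0.00142798) = -4.68014e-08.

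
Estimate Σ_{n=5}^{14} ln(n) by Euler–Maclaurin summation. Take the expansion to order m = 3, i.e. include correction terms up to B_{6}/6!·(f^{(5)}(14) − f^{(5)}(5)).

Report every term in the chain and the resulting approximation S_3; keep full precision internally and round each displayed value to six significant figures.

Integral: ∫_5^14 ln(x) dx = 19.8996.
Boundary: ½(f(5) + f(14)) = ½(1.60944 + 2.63906) = 2.12425.
So far: 22.0239.
Order-1 term: 1/12 · (0.0714286 − 0.200000) = -0.0107143.
Running total after k=1: 22.0131.
Order-2 term: −1/720 · (0.000728863 − 0.0160000) = 2.12099e-05.
Running total after k=2: 22.0132.
Order-3 term: 1/30240 · (4.46243e-05 − 0.00768000) = -2.52493e-07.

S_3 ≈ 22.0132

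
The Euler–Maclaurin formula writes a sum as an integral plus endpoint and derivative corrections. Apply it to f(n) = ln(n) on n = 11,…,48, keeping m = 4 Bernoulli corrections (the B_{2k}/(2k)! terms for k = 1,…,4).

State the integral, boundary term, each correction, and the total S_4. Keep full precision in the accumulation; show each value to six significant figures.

∫_11^48 ln(x) dx evaluates to 122.441.
Endpoint term: (f(11) + f(48))/2 = (2.39790 + 3.87120)/2 = 3.13455.
Running total after boundary: 125.575.
Order-1 term: 1/12 · (0.0208333 − 0.0909091) = -0.00583965.
After k=1: 125.570.
Order-2 term: −1/720 · (1.80845e-05 − 0.00150263) = 2.06187e-06.
After k=2: 125.570.
Order-3 term: 1/30240 · (9.41901e-08 − 0.000149021) = -4.92483e-09.
After k=3: 125.570.
Order-4 term: −1/1209600 · (1.22643e-09 − 3.69474e-05) = 3.05441e-11.

S_4 ≈ 125.570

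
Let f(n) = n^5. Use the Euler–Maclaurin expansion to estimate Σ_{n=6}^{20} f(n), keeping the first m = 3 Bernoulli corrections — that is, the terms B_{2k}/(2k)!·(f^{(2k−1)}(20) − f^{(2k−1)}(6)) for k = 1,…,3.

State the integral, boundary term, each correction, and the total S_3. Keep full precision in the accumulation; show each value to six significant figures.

∫_6^20 x^5 dx evaluates to 1.06589e+07.
Endpoint term: (f(6) + f(20))/2 = (7776.00 + 3.20000e+06)/2 = 1.60389e+06.
Integral + boundary = 1.22628e+07.
Order-1 term: 1/12 · (800000 − 6480.00) = 66126.7.
Running total after k=1: 1.23289e+07.
Order-2 term: −1/720 · (24000.0 − 2160.00) = -30.3333.
Running total after k=2: 1.23289e+07.
Order-3 term: 1/30240 · (120.000 − 120.000) = 0.00000.

S_3 ≈ 1.23289e+07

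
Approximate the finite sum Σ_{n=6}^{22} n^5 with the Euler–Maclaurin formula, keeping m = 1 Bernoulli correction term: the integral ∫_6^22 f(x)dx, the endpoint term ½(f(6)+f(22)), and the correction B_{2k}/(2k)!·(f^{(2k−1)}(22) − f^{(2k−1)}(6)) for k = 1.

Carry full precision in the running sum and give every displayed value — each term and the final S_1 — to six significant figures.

S_1 ≈ 2.15666e+07

Integral: ∫_6^22 x^5 dx = 1.88889e+07.
Endpoint term: (f(6) + f(22))/2 = (7776.00 + 5.15363e+06)/2 = 2.58070e+06.
So far: 2.14696e+07.
Order-1 term: 1/12 · (1.17128e+06 − 6480.00) = 97066.7.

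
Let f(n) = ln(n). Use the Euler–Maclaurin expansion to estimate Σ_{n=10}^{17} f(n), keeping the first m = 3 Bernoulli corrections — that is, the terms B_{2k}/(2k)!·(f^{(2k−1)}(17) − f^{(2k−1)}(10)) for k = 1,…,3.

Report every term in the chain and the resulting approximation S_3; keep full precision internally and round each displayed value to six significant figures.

S_3 ≈ 20.7032

Integral: ∫_10^17 ln(x) dx = 18.1388.
Endpoint term: (f(10) + f(17))/2 = (2.30259 + 2.83321)/2 = 2.56790.
So far: 20.7067.
Order-1 term: 1/12 · (0.0588235 − 0.100000) = -0.00343137.
After k=1: 20.7032.
Order-2 term: −1/720 · (0.000407083 − 0.00200000) = 2.21238e-06.
After k=2: 20.7032.
Order-3 term: 1/30240 · (1.69031e-05 − 0.000240000) = -7.37754e-09.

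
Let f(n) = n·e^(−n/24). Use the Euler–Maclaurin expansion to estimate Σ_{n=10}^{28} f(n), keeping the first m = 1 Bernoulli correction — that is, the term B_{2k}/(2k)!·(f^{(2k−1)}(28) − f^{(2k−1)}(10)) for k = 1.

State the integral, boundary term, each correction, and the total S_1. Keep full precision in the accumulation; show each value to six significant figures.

∫_10^28 x·e^(−x/24) dx evaluates to 149.309.
Endpoint term: (f(10) + f(28))/2 = (6.59241 + 8.71929)/2 = 7.65585.
So far: 156.965.
k=1: B_{2}/(2)! × [f^{(1)}(28) − f^{(1)}(10)] = 1/12 × (-0.0519005 − 0.384557) = -0.0363715.

S_1 ≈ 156.929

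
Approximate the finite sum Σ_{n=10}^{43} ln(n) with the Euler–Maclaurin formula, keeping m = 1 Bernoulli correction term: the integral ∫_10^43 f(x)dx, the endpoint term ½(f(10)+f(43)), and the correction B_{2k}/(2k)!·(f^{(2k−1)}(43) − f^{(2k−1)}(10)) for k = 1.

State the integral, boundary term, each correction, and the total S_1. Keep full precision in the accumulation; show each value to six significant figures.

S_1 ≈ 108.731

The integral term ∫_10^43 ln(x) dx = 105.706.
Boundary: ½(f(10) + f(43)) = ½(2.30259 + 3.76120) = 3.03189.
Running total after boundary: 108.738.
k=1: B_{2}/(2)! × [f^{(1)}(43) − f^{(1)}(10)] = 1/12 × (0.0232558 − 0.100000) = -0.00639535.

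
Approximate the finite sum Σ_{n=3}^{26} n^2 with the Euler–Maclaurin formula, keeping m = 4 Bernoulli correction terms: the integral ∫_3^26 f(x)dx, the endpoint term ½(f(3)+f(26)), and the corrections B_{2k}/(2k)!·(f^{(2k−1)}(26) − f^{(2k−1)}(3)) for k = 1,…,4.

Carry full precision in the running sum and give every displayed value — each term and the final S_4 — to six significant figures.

The integral term ∫_3^26 x^2 dx = 5849.67.
½[f(3) + f(26)] = ½[9.00000 + 676.000] = 342.500.
Running total after boundary: 6192.17.
Correction k=1: B_{2}/2! · (f^{(1)}(26) − f^{(1)}(3)) = 1/12 · (52.0000 − 6.00000) = 3.83333.
Running total after k=1: 6196.00.
Correction k=2: B_{4}/4! · (f^{(3)}(26) − f^{(3)}(3)) = −1/720 · (0.00000 − 0.00000) = 0.00000.
Running total after k=2: 6196.00.
Correction k=3: B_{6}/6! · (f^{(5)}(26) − f^{(5)}(3)) = 1/30240 · (0.00000 − 0.00000) = 0.00000.
Running total after k=3: 6196.00.
Correction k=4: B_{8}/8! · (f^{(7)}(26) − f^{(7)}(3)) = −1/1209600 · (0.00000 − 0.00000) = 0.00000.

S_4 ≈ 6196.00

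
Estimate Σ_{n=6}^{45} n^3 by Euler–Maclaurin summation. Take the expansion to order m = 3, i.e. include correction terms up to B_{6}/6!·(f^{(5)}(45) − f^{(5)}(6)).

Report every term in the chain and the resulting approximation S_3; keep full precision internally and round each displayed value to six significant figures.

Integral: ∫_6^45 x^3 dx = 1.02483e+06.
Boundary: ½(f(6) + f(45)) = ½(216.000 + 91125.0) = 45670.5.
Running total after boundary: 1.07050e+06.
k=1: B_{2}/(2)! × [f^{(1)}(45) − f^{(1)}(6)] = 1/12 × (6075.00 − 108.000) = 497.250.
After k=1: 1.07100e+06.
k=2: B_{4}/(4)! × [f^{(3)}(45) − f^{(3)}(6)] = −1/720 × (6.00000 − 6.00000) = 0.00000.
After k=2: 1.07100e+06.
k=3: B_{6}/(6)! × [f^{(5)}(45) − f^{(5)}(6)] = 1/30240 × (0.00000 − 0.00000) = 0.00000.

S_3 ≈ 1.07100e+06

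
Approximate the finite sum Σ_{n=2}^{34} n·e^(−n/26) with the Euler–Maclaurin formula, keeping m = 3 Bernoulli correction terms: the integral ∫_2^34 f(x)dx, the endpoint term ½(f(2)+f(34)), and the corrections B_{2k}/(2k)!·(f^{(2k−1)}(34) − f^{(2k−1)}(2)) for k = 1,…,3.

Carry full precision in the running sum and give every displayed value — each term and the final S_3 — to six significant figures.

∫_2^34 x·e^(−x/26) dx evaluates to 252.208.
Endpoint term: (f(2) + f(34))/2 = (1.85192 + 9.19508)/2 = 5.52350.
Running total after boundary: 257.731.
k=1: B_{2}/(2)! × [f^{(1)}(34) − f^{(1)}(2)] = 1/12 × (-0.0832134 − 0.854733) = -0.0781622.
After k=1: 257.653.
k=2: B_{4}/(4)! × [f^{(3)}(34) − f^{(3)}(2)] = −1/720 × (0.000677032 − 0.00400393) = 4.62069e-06.
After k=2: 257.653.
k=3: B_{6}/(6)! × [f^{(5)}(34) − f^{(5)}(2)] = 1/30240 × (2.18515e-06 − 9.97553e-06) = -2.57618e-10.

S_3 ≈ 257.653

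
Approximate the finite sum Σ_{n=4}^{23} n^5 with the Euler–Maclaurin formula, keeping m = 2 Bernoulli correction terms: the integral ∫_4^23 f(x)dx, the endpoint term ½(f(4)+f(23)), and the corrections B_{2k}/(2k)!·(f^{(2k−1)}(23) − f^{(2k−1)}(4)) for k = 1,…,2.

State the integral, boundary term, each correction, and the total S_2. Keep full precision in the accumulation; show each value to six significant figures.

S_2 ≈ 2.80071e+07

∫_4^23 x^5 dx evaluates to 2.46720e+07.
Endpoint term: (f(4) + f(23))/2 = (1024.00 + 6.43634e+06)/2 = 3.21868e+06.
Integral + boundary = 2.78906e+07.
k=1: B_{2}/(2)! × [f^{(1)}(23) − f^{(1)}(4)] = 1/12 × (1.39920e+06 − 1280.00) = 116494.
Partial sum through k=1: 2.80071e+07.
k=2: B_{4}/(4)! × [f^{(3)}(23) − f^{(3)}(4)] = −1/720 × (31740.0 − 960.000) = -42.7500.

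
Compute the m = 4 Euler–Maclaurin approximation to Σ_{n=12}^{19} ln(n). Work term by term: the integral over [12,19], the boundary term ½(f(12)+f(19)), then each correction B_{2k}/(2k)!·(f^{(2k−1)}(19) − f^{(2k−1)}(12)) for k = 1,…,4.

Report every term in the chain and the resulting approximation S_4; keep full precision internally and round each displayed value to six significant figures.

Integral: ∫_12^19 ln(x) dx = 19.1255.
½[f(12) + f(19)] = ½[2.48491 + 2.94444] = 2.71467.
Running total after boundary: 21.8401.
k=1: B_{2}/(2)! × [f^{(1)}(19) − f^{(1)}(12)] = 1/12 × (0.0526316 − 0.0833333) = -0.00255848.
Partial sum through k=1: 21.8376.
k=2: B_{4}/(4)! × [f^{(3)}(19) − f^{(3)}(12)] = −1/720 × (0.000291588 − 0.00115741) = 1.20253e-06.
Partial sum through k=2: 21.8376.
k=3: B_{6}/(6)! × [f^{(5)}(19) − f^{(5)}(12)] = 1/30240 × (9.69267e-06 − 9.64506e-05) = -2.86898e-09.
Partial sum through k=3: 21.8376.
k=4: B_{8}/(8)! × [f^{(7)}(19) − f^{(7)}(12)] = −1/1209600 × (8.05485e-07 − 2.00939e-05) = 1.59461e-11.

S_4 ≈ 21.8376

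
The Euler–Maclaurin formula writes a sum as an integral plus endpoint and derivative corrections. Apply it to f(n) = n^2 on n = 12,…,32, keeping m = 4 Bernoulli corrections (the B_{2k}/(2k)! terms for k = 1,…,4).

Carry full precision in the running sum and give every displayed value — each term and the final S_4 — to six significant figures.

Integral: ∫_12^32 x^2 dx = 10346.7.
Endpoint term: (f(12) + f(32))/2 = (144.000 + 1024.00)/2 = 584.000.
So far: 10930.7.
Correction k=1: B_{2}/2! · (f^{(1)}(32) − f^{(1)}(12)) = 1/12 · (64.0000 − 24.0000) = 3.33333.
Running total after k=1: 10934.0.
Correction k=2: B_{4}/4! · (f^{(3)}(32) − f^{(3)}(12)) = −1/720 · (0.00000 − 0.00000) = 0.00000.
Running total after k=2: 10934.0.
Correction k=3: B_{6}/6! · (f^{(5)}(32) − f^{(5)}(12)) = 1/30240 · (0.00000 − 0.00000) = 0.00000.
Running total after k=3: 10934.0.
Correction k=4: B_{8}/8! · (f^{(7)}(32) − f^{(7)}(12)) = −1/1209600 · (0.00000 − 0.00000) = 0.00000.

S_4 ≈ 10934.0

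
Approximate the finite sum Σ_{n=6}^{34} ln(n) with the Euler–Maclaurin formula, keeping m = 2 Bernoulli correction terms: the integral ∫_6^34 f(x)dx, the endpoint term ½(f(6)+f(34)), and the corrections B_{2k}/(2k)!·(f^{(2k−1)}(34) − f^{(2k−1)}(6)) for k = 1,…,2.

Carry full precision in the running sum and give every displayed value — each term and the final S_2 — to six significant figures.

Integral: ∫_6^34 ln(x) dx = 81.1457.
½[f(6) + f(34)] = ½[1.79176 + 3.52636] = 2.65906.
Running total after boundary: 83.8048.
Order-1 term: 1/12 · (0.0294118 − 0.166667) = -0.0114379.
After k=1: 83.7933.
Order-2 term: −1/720 · (5.08854e-05 − 0.00925926) = 1.27894e-05.

S_2 ≈ 83.7933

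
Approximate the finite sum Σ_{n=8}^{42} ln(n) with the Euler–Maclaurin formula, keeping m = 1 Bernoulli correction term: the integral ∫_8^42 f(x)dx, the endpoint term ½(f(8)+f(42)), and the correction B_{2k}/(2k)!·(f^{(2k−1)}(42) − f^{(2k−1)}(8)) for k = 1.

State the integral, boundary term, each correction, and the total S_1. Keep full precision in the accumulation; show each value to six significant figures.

S_1 ≈ 109.247

∫_8^42 ln(x) dx evaluates to 106.347.
Boundary: ½(f(8) + f(42)) = ½(2.07944 + 3.73767) = 2.90856.
So far: 109.255.
k=1: B_{2}/(2)! × [f^{(1)}(42) − f^{(1)}(8)] = 1/12 × (0.0238095 − 0.125000) = -0.00843254.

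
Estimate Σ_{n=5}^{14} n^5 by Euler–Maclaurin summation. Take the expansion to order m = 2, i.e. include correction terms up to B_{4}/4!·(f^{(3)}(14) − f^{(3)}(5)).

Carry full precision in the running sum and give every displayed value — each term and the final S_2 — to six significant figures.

Integral: ∫_5^14 x^5 dx = 1.25232e+06.
Boundary: ½(f(5) + f(14)) = ½(3125.00 + 537824) = 270474.
Running total after boundary: 1.52279e+06.
Order-1 term: 1/12 · (192080 − 3125.00) = 15746.2.
Partial sum through k=1: 1.53854e+06.
Order-2 term: −1/720 · (11760.0 − 1500.00) = -14.2500.

S_2 ≈ 1.53852e+06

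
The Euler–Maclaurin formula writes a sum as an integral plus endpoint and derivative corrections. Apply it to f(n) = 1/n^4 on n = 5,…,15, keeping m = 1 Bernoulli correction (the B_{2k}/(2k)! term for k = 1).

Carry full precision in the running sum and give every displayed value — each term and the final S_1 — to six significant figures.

S_1 ≈ 0.00348401

∫_5^15 1/x^4 dx evaluates to 0.00256790.
Endpoint term: (f(5) + f(15))/2 = (0.00160000 + 1.97531e-05)/2 = 0.000809877.
Integral + boundary = 0.00337778.
Order-1 term: 1/12 · (-5.26749e-06 − (-0.00128000)) = 0.000106228.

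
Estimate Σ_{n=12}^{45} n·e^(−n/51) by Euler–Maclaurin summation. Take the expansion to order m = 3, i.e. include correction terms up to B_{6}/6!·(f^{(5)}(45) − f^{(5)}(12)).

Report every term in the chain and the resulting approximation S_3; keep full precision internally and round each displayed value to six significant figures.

S_3 ≈ 527.359

∫_12^45 x·e^(−x/51) dx evaluates to 513.353.
Endpoint term: (f(12) + f(45))/2 = (9.48406 + 18.6214)/2 = 14.0527.
Running total after boundary: 527.405.
Correction k=1: B_{2}/2! · (f^{(1)}(45) − f^{(1)}(12)) = 1/12 · (0.0486833 − 0.604376) = -0.0463078.
Partial sum through k=1: 527.359.
Correction k=2: B_{4}/4! · (f^{(3)}(45) − f^{(3)}(12)) = −1/720 · (0.000336909 − 0.000840082) = 6.98852e-07.
Partial sum through k=2: 527.359.
Correction k=3: B_{6}/6! · (f^{(5)}(45) − f^{(5)}(12)) = 1/30240 · (2.51865e-07 − 5.56632e-07) = -1.00783e-11.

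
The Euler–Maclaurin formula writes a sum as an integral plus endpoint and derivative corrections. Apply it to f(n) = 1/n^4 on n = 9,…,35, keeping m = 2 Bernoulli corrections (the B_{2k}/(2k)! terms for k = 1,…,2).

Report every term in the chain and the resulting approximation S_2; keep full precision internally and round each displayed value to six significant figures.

S_2 ≈ 0.000531618

∫_9^35 1/x^4 dx evaluates to 0.000449473.
Endpoint term: (f(9) + f(35))/2 = (0.000152416 + 6.66389e-07)/2 = 7.65411e-05.
Integral + boundary = 0.000526014.
Order-1 term: 1/12 · (-7.61587e-08 − (-6.77404e-05)) = 5.63868e-06.
After k=1: 0.000531653.
Order-2 term: −1/720 · (-1.86511e-09 − (-2.50890e-05)) = -3.48433e-08.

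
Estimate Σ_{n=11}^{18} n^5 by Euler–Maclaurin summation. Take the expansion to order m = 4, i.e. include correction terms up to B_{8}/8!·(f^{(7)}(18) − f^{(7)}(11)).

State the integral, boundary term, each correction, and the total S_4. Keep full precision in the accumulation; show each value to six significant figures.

S_4 ≈ 6.43638e+06

The integral term ∫_11^18 x^5 dx = 5.37344e+06.
Boundary: ½(f(11) + f(18)) = ½(161051 + 1.88957e+06) = 1.02531e+06.
Integral + boundary = 6.39875e+06.
k=1: B_{2}/(2)! × [f^{(1)}(18) − f^{(1)}(11)] = 1/12 × (524880 − 73205.0) = 37639.6.
Partial sum through k=1: 6.43639e+06.
k=2: B_{4}/(4)! × [f^{(3)}(18) − f^{(3)}(11)] = −1/720 × (19440.0 − 7260.00) = -16.9167.
Partial sum through k=2: 6.43638e+06.
k=3: B_{6}/(6)! × [f^{(5)}(18) − f^{(5)}(11)] = 1/30240 × (120.000 − 120.000) = 0.00000.
Partial sum through k=3: 6.43638e+06.
k=4: B_{8}/(8)! × [f^{(7)}(18) − f^{(7)}(11)] = −1/1209600 × (0.00000 − 0.00000) = 0.00000.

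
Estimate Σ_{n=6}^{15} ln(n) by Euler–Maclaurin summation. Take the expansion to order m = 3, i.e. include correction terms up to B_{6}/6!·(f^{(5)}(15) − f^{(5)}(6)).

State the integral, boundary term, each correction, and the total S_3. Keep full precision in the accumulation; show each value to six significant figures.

S_3 ≈ 23.1118

∫_6^15 ln(x) dx evaluates to 20.8702.
Endpoint term: (f(6) + f(15))/2 = (1.79176 + 2.70805)/2 = 2.24990.
Integral + boundary = 23.1201.
k=1: B_{2}/(2)! × [f^{(1)}(15) − f^{(1)}(6)] = 1/12 × (0.0666667 − 0.166667) = -0.00833333.
After k=1: 23.1118.
k=2: B_{4}/(4)! × [f^{(3)}(15) − f^{(3)}(6)] = −1/720 × (0.000592593 − 0.00925926) = 1.20370e-05.
After k=2: 23.1118.
k=3: B_{6}/(6)! × [f^{(5)}(15) − f^{(5)}(6)] = 1/30240 × (3.16049e-05 − 0.00308642) = -1.01019e-07.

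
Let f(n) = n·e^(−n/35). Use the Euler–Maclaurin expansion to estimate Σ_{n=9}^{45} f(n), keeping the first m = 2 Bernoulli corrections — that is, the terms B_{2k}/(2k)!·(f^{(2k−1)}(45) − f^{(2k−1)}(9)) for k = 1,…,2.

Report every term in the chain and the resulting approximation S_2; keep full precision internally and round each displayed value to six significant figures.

S_2 ≈ 426.394

Integral: ∫_9^45 x·e^(−x/35) dx = 416.748.
Endpoint term: (f(9) + f(45))/2 = (6.95932 + 12.4404)/2 = 9.69985.
Running total after boundary: 426.448.
Order-1 term: 1/12 · (-0.0789866 − 0.574420) = -0.0544506.
After k=1: 426.394.
Order-2 term: −1/720 · (0.000386873 − 0.00173138) = 1.86737e-06.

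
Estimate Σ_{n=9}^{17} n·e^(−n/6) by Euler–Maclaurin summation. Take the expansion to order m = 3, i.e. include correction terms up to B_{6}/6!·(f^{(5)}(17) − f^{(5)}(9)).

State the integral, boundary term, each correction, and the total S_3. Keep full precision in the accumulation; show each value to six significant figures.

Integral: ∫_9^17 x·e^(−x/6) dx = 11.9650.
Endpoint term: (f(9) + f(17))/2 = (2.00817 + 0.999880)/2 = 1.50403.
Running total after boundary: 13.4691.
Order-1 term: 1/12 · (-0.107830 − (-0.111565)) = 0.000311240.
Running total after k=1: 13.4694.
Order-2 term: −1/720 · (0.000272298 − 0.00929709) = 1.25344e-05.
Running total after k=2: 13.4694.
Order-3 term: 1/30240 · (9.83300e-05 − 0.000602589) = -1.66752e-08.

S_3 ≈ 13.4694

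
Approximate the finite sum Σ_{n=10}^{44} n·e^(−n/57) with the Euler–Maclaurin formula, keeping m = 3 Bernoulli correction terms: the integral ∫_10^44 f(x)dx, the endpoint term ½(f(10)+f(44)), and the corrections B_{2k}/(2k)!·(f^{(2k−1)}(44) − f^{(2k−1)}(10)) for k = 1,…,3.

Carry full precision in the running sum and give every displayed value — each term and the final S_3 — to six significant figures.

∫_10^44 x·e^(−x/57) dx evaluates to 544.053.
Boundary: ½(f(10) + f(44)) = ½(8.39089 + 20.3333) = 14.3621.
So far: 558.416.
Order-1 term: 1/12 · (0.105396 − 0.691880) = -0.0488737.
After k=1: 558.367.
Order-2 term: −1/720 · (0.000316909 − 0.000729473) = 5.73006e-07.
After k=2: 558.367.
Order-3 term: 1/30240 · (1.85096e-07 − 3.83501e-07) = -6.56100e-12.

S_3 ≈ 558.367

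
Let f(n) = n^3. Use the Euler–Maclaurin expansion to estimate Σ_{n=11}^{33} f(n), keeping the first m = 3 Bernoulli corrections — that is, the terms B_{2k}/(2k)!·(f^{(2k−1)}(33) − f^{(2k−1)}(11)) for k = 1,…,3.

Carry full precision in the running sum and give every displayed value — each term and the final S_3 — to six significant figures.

S_3 ≈ 311696

∫_11^33 x^3 dx evaluates to 292820.
Endpoint term: (f(11) + f(33))/2 = (1331.00 + 35937.0)/2 = 18634.0.
So far: 311454.
Correction k=1: B_{2}/2! · (f^{(1)}(33) − f^{(1)}(11)) = 1/12 · (3267.00 − 363.000) = 242.000.
Partial sum through k=1: 311696.
Correction k=2: B_{4}/4! · (f^{(3)}(33) − f^{(3)}(11)) = −1/720 · (6.00000 − 6.00000) = 0.00000.
Partial sum through k=2: 311696.
Correction k=3: B_{6}/6! · (f^{(5)}(33) − f^{(5)}(11)) = 1/30240 · (0.00000 − 0.00000) = 0.00000.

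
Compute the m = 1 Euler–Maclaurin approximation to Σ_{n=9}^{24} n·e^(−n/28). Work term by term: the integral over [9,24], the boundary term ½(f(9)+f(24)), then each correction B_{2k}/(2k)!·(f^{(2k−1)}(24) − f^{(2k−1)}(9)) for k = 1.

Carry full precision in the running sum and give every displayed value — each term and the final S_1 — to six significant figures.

S_1 ≈ 141.649

The integral term ∫_9^24 x·e^(−x/28) dx = 133.330.
Boundary: ½(f(9) + f(24)) = ½(6.52601 + 10.1849) = 8.35548.
Running total after boundary: 141.685.
k=1: B_{2}/(2)! × [f^{(1)}(24) − f^{(1)}(9)] = 1/12 × (0.0606247 − 0.492041) = -0.0359513.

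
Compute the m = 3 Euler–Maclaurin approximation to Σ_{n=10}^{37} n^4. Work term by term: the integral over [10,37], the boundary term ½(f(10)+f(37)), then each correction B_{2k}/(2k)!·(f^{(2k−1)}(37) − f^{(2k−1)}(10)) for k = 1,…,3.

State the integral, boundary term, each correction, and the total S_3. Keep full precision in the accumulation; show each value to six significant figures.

∫_10^37 x^4 dx evaluates to 1.38488e+07.
Boundary: ½(f(10) + f(37)) = ½(10000.0 + 1.87416e+06) = 942080.
So far: 1.47909e+07.
Order-1 term: 1/12 · (202612 − 4000.00) = 16551.0.
Running total after k=1: 1.48074e+07.
Order-2 term: −1/720 · (888.000 − 240.000) = -0.900000.
Running total after k=2: 1.48074e+07.
Order-3 term: 1/30240 · (0.00000 − 0.00000) = 0.00000.

S_3 ≈ 1.48074e+07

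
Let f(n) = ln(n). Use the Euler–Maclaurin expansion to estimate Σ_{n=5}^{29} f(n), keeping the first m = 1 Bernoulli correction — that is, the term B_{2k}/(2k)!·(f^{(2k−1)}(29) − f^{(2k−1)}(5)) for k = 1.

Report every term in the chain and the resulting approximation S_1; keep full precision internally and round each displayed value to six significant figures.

S_1 ≈ 68.0790

∫_5^29 ln(x) dx evaluates to 65.6044.
Endpoint term: (f(5) + f(29))/2 = (1.60944 + 3.36730)/2 = 2.48837.
Running total after boundary: 68.0928.
k=1: B_{2}/(2)! × [f^{(1)}(29) − f^{(1)}(5)] = 1/12 × (0.0344828 − 0.200000) = -0.0137931.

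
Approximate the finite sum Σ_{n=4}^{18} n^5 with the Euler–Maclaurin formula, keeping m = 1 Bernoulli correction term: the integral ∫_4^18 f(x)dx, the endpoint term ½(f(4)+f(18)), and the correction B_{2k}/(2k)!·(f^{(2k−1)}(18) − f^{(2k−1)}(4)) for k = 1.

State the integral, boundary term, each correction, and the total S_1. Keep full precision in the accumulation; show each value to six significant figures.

The integral term ∫_4^18 x^5 dx = 5.66802e+06.
Endpoint term: (f(4) + f(18))/2 = (1024.00 + 1.88957e+06)/2 = 945296.
Running total after boundary: 6.61332e+06.
k=1: B_{2}/(2)! × [f^{(1)}(18) − f^{(1)}(4)] = 1/12 × (524880 − 1280.00) = 43633.3.

S_1 ≈ 6.65695e+06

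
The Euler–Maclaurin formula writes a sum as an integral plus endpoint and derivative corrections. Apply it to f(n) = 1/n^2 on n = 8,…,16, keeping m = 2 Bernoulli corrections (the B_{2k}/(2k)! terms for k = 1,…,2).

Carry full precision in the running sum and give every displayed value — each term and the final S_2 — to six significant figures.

S_2 ≈ 0.0725495

Integral: ∫_8^16 1/x^2 dx = 0.0625000.
Boundary: ½(f(8) + f(16)) = ½(0.0156250 + 0.00390625) = 0.00976562.
So far: 0.0722656.
k=1: B_{2}/(2)! × [f^{(1)}(16) − f^{(1)}(8)] = 1/12 × (-0.000488281 − (-0.00390625)) = 0.000284831.
Running total after k=1: 0.0725505.
k=2: B_{4}/(4)! × [f^{(3)}(16) − f^{(3)}(8)] = −1/720 × (-2.28882e-05 − (-0.000732422)) = -9.85463e-07.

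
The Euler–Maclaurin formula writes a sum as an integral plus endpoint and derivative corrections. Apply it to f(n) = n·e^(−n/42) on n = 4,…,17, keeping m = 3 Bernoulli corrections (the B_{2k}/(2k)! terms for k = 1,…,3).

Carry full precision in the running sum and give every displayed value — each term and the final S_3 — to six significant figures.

The integral term ∫_4^17 x·e^(−x/42) dx = 103.328.
Boundary: ½(f(4) + f(17)) = ½(3.63663 + 11.3413) = 7.48897.
Integral + boundary = 110.817.
k=1: B_{2}/(2)! × [f^{(1)}(17) − f^{(1)}(4)] = 1/12 × (0.397105 − 0.822570) = -0.0354555.
After k=1: 110.782.
k=2: B_{4}/(4)! × [f^{(3)}(17) − f^{(3)}(4)] = −1/720 × (0.000981506 − 0.00149710) = 7.16102e-07.
After k=2: 110.782.
k=3: B_{6}/(6)! × [f^{(5)}(17) − f^{(5)}(4)] = 1/30240 × (9.85201e-07 − 1.43304e-06) = -1.48096e-11.

S_3 ≈ 110.782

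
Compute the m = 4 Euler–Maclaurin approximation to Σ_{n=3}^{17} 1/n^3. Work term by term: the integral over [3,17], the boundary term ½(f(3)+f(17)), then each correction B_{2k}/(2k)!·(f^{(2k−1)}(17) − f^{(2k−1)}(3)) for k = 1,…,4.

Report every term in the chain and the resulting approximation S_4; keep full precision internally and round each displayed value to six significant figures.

S_4 ≈ 0.0754250

The integral term ∫_3^17 1/x^3 dx = 0.0538255.
Boundary: ½(f(3) + f(17)) = ½(0.0370370 + 0.000203542) = 0.0186203.
So far: 0.0724457.
k=1: B_{2}/(2)! × [f^{(1)}(17) − f^{(1)}(3)] = 1/12 × (-3.59191e-05 − (-0.0370370)) = 0.00308343.
Partial sum through k=1: 0.0755292.
k=2: B_{4}/(4)! × [f^{(3)}(17) − f^{(3)}(3)] = −1/720 × (-2.48575e-06 − (-0.0823045)) = -0.000114308.
Partial sum through k=2: 0.0754149.
k=3: B_{6}/(6)! × [f^{(5)}(17) − f^{(5)}(3)] = 1/30240 × (-3.61251e-07 − (-0.384088)) = 1.27013e-05.
Partial sum through k=3: 0.0754276.
k=4: B_{8}/(8)! × [f^{(7)}(17) − f^{(7)}(3)] = −1/1209600 × (-9.00003e-08 − (-3.07270)) = -2.54026e-06.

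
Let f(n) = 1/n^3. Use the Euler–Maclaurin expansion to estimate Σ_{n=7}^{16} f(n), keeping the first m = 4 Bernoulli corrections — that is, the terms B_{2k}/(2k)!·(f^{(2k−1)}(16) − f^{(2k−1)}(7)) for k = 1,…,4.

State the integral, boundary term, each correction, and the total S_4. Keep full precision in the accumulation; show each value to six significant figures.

Integral: ∫_7^16 1/x^3 dx = 0.00825096.
Endpoint term: (f(7) + f(16))/2 = (0.00291545 + 0.000244141)/2 = 0.00157980.
Integral + boundary = 0.00983075.
Order-1 term: 1/12 · (-4.57764e-05 − (-0.00124948)) = 0.000100309.
Partial sum through k=1: 0.00993106.
Order-2 term: −1/720 · (-3.57628e-06 − (-0.000509992)) = -7.03355e-07.
Partial sum through k=2: 0.00993036.
Order-3 term: 1/30240 · (-5.86733e-07 − (-0.000437136)) = 1.44361e-08.
Partial sum through k=3: 0.00993037.
Order-4 term: −1/1209600 · (-1.65019e-07 − (-0.000642322)) = -5.30884e-10.

S_4 ≈ 0.00993037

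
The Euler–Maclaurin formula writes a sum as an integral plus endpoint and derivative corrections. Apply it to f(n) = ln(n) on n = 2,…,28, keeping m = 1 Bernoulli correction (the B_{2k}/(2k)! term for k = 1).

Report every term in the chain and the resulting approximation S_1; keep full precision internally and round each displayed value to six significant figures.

S_1 ≈ 67.8894

Integral: ∫_2^28 ln(x) dx = 65.9154.
Endpoint term: (f(2) + f(28))/2 = (0.693147 + 3.33220)/2 = 2.01268.
So far: 67.9281.
Order-1 term: 1/12 · (0.0357143 − 0.500000) = -0.0386905.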